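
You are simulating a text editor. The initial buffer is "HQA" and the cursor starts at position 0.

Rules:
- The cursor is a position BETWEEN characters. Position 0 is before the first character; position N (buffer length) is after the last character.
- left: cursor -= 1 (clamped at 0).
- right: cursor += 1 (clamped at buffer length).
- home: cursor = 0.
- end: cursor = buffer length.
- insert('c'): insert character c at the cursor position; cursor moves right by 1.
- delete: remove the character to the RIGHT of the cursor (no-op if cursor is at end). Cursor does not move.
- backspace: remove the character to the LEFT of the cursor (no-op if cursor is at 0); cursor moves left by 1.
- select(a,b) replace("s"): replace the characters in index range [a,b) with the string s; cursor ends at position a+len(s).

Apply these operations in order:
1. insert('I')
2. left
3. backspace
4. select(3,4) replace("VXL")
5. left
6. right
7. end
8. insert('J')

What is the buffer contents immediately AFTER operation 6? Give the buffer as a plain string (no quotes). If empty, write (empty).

After op 1 (insert('I')): buf='IHQA' cursor=1
After op 2 (left): buf='IHQA' cursor=0
After op 3 (backspace): buf='IHQA' cursor=0
After op 4 (select(3,4) replace("VXL")): buf='IHQVXL' cursor=6
After op 5 (left): buf='IHQVXL' cursor=5
After op 6 (right): buf='IHQVXL' cursor=6

Answer: IHQVXL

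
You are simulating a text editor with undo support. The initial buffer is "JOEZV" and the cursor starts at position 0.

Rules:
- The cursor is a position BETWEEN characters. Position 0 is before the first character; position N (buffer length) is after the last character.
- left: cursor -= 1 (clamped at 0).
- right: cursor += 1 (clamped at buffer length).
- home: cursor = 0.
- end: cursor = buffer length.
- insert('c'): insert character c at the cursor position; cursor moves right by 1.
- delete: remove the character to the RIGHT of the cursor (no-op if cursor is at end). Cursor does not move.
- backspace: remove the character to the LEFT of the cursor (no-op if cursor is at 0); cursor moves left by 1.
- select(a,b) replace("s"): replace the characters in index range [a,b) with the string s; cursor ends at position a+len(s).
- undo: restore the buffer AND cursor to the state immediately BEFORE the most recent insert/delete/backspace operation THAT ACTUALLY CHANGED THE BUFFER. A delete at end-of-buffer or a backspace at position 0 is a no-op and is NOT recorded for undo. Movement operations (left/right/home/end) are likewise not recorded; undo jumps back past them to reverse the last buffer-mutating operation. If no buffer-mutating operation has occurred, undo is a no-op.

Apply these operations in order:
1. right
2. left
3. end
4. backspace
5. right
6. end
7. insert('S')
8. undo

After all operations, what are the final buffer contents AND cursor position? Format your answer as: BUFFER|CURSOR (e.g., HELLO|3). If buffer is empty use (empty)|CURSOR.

After op 1 (right): buf='JOEZV' cursor=1
After op 2 (left): buf='JOEZV' cursor=0
After op 3 (end): buf='JOEZV' cursor=5
After op 4 (backspace): buf='JOEZ' cursor=4
After op 5 (right): buf='JOEZ' cursor=4
After op 6 (end): buf='JOEZ' cursor=4
After op 7 (insert('S')): buf='JOEZS' cursor=5
After op 8 (undo): buf='JOEZ' cursor=4

Answer: JOEZ|4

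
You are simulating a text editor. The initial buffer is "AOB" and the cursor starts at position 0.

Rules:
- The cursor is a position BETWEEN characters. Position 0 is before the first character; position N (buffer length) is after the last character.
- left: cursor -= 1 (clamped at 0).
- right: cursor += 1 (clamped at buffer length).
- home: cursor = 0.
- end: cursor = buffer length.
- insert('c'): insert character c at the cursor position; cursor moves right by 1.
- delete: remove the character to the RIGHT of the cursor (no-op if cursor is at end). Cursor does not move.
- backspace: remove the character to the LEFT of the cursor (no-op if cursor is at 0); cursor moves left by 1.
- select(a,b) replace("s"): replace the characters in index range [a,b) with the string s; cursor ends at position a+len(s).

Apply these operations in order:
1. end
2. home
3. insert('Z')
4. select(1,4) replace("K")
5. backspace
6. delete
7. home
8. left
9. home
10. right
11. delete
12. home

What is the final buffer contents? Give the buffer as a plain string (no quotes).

Answer: Z

Derivation:
After op 1 (end): buf='AOB' cursor=3
After op 2 (home): buf='AOB' cursor=0
After op 3 (insert('Z')): buf='ZAOB' cursor=1
After op 4 (select(1,4) replace("K")): buf='ZK' cursor=2
After op 5 (backspace): buf='Z' cursor=1
After op 6 (delete): buf='Z' cursor=1
After op 7 (home): buf='Z' cursor=0
After op 8 (left): buf='Z' cursor=0
After op 9 (home): buf='Z' cursor=0
After op 10 (right): buf='Z' cursor=1
After op 11 (delete): buf='Z' cursor=1
After op 12 (home): buf='Z' cursor=0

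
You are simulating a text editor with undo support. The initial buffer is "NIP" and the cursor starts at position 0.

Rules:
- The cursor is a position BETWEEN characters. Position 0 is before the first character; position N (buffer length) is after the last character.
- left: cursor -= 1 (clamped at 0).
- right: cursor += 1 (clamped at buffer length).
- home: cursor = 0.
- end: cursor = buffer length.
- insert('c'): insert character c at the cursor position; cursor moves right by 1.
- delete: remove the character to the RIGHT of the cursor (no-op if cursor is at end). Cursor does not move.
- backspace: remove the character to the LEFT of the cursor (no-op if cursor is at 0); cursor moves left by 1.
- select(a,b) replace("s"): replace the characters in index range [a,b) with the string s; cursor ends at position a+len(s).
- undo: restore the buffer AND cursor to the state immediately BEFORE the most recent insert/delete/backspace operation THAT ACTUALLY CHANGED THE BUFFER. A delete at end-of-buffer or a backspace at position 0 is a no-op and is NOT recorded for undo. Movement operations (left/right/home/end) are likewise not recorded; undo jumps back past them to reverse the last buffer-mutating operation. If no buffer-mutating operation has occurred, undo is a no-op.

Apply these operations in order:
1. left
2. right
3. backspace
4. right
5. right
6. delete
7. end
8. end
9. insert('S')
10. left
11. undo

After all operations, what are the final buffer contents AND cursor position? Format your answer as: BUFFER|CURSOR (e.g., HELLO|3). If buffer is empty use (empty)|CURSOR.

Answer: IP|2

Derivation:
After op 1 (left): buf='NIP' cursor=0
After op 2 (right): buf='NIP' cursor=1
After op 3 (backspace): buf='IP' cursor=0
After op 4 (right): buf='IP' cursor=1
After op 5 (right): buf='IP' cursor=2
After op 6 (delete): buf='IP' cursor=2
After op 7 (end): buf='IP' cursor=2
After op 8 (end): buf='IP' cursor=2
After op 9 (insert('S')): buf='IPS' cursor=3
After op 10 (left): buf='IPS' cursor=2
After op 11 (undo): buf='IP' cursor=2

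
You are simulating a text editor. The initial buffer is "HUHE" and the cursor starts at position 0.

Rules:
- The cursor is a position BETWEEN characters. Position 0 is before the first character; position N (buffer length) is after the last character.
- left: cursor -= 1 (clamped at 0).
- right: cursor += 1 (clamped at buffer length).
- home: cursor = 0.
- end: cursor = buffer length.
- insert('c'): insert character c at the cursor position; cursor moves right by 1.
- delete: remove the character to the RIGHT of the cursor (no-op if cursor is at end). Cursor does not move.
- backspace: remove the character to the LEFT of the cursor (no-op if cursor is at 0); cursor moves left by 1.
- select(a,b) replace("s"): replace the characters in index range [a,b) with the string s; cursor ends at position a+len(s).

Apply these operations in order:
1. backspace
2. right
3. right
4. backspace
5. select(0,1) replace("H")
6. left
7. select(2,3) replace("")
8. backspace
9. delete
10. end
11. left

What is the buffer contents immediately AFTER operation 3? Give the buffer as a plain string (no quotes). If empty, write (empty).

After op 1 (backspace): buf='HUHE' cursor=0
After op 2 (right): buf='HUHE' cursor=1
After op 3 (right): buf='HUHE' cursor=2

Answer: HUHE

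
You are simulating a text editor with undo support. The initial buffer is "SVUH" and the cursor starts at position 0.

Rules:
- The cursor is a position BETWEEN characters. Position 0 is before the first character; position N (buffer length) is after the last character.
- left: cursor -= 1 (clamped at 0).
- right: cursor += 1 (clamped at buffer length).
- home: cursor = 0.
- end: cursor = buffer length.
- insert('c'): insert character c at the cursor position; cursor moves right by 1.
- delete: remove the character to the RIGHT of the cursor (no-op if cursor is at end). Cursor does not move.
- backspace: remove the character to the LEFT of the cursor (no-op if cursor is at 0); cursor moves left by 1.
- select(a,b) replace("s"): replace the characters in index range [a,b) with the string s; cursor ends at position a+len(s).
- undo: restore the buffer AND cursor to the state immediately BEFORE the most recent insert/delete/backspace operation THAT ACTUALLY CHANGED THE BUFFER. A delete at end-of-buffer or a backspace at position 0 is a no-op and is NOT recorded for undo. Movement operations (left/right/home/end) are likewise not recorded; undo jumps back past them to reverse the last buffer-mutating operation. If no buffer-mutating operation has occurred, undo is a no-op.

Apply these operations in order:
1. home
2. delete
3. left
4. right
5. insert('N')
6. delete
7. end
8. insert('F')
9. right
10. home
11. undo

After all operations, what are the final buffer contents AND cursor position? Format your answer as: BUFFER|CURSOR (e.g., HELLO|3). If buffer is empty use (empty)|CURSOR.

Answer: VNH|3

Derivation:
After op 1 (home): buf='SVUH' cursor=0
After op 2 (delete): buf='VUH' cursor=0
After op 3 (left): buf='VUH' cursor=0
After op 4 (right): buf='VUH' cursor=1
After op 5 (insert('N')): buf='VNUH' cursor=2
After op 6 (delete): buf='VNH' cursor=2
After op 7 (end): buf='VNH' cursor=3
After op 8 (insert('F')): buf='VNHF' cursor=4
After op 9 (right): buf='VNHF' cursor=4
After op 10 (home): buf='VNHF' cursor=0
After op 11 (undo): buf='VNH' cursor=3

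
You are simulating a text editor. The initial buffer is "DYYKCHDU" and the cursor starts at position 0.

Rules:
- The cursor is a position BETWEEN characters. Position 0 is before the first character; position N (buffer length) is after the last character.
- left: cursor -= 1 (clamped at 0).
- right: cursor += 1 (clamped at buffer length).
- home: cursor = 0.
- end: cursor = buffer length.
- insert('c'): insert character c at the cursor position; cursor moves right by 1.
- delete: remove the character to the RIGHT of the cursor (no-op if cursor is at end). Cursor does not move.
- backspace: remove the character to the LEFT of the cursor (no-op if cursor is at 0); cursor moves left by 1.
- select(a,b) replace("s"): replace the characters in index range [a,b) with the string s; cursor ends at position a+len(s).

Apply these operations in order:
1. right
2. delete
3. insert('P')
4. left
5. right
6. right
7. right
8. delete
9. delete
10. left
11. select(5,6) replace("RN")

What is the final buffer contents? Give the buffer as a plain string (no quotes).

Answer: DPYKDRN

Derivation:
After op 1 (right): buf='DYYKCHDU' cursor=1
After op 2 (delete): buf='DYKCHDU' cursor=1
After op 3 (insert('P')): buf='DPYKCHDU' cursor=2
After op 4 (left): buf='DPYKCHDU' cursor=1
After op 5 (right): buf='DPYKCHDU' cursor=2
After op 6 (right): buf='DPYKCHDU' cursor=3
After op 7 (right): buf='DPYKCHDU' cursor=4
After op 8 (delete): buf='DPYKHDU' cursor=4
After op 9 (delete): buf='DPYKDU' cursor=4
After op 10 (left): buf='DPYKDU' cursor=3
After op 11 (select(5,6) replace("RN")): buf='DPYKDRN' cursor=7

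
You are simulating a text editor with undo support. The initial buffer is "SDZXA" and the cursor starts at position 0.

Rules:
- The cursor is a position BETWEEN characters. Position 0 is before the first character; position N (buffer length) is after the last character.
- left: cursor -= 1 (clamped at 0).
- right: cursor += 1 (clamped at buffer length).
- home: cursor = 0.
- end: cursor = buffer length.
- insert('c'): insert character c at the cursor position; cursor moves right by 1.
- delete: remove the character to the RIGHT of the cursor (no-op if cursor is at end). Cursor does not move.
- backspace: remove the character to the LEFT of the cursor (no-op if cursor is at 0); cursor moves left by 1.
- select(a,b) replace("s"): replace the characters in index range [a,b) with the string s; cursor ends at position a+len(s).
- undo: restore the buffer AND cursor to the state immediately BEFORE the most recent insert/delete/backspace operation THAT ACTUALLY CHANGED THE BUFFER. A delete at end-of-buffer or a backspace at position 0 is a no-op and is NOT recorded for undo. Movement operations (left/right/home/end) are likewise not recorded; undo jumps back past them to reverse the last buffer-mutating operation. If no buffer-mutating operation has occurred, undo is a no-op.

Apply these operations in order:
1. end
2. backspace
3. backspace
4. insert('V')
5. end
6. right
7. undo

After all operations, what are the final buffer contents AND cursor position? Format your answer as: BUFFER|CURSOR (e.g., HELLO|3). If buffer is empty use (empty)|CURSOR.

After op 1 (end): buf='SDZXA' cursor=5
After op 2 (backspace): buf='SDZX' cursor=4
After op 3 (backspace): buf='SDZ' cursor=3
After op 4 (insert('V')): buf='SDZV' cursor=4
After op 5 (end): buf='SDZV' cursor=4
After op 6 (right): buf='SDZV' cursor=4
After op 7 (undo): buf='SDZ' cursor=3

Answer: SDZ|3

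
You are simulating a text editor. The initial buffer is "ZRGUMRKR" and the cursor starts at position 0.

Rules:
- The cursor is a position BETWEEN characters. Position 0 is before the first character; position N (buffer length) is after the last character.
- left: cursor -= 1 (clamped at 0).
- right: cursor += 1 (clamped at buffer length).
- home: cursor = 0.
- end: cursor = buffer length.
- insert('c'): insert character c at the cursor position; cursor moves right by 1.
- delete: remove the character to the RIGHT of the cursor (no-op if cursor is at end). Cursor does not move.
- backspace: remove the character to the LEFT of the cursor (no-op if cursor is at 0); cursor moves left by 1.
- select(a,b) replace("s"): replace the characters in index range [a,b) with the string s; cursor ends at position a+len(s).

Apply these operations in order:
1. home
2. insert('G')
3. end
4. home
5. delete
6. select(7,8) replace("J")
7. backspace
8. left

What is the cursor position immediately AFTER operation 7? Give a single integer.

After op 1 (home): buf='ZRGUMRKR' cursor=0
After op 2 (insert('G')): buf='GZRGUMRKR' cursor=1
After op 3 (end): buf='GZRGUMRKR' cursor=9
After op 4 (home): buf='GZRGUMRKR' cursor=0
After op 5 (delete): buf='ZRGUMRKR' cursor=0
After op 6 (select(7,8) replace("J")): buf='ZRGUMRKJ' cursor=8
After op 7 (backspace): buf='ZRGUMRK' cursor=7

Answer: 7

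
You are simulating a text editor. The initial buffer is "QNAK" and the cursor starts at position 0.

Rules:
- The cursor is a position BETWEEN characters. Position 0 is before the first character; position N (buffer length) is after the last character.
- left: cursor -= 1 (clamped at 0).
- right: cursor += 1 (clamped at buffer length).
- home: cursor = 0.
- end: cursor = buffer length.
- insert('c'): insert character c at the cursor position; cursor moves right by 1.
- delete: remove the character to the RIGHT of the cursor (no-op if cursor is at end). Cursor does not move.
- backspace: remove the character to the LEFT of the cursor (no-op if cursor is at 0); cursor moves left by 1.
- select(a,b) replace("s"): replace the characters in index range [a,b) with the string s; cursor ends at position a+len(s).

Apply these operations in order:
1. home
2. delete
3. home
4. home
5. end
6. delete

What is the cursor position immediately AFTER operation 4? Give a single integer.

After op 1 (home): buf='QNAK' cursor=0
After op 2 (delete): buf='NAK' cursor=0
After op 3 (home): buf='NAK' cursor=0
After op 4 (home): buf='NAK' cursor=0

Answer: 0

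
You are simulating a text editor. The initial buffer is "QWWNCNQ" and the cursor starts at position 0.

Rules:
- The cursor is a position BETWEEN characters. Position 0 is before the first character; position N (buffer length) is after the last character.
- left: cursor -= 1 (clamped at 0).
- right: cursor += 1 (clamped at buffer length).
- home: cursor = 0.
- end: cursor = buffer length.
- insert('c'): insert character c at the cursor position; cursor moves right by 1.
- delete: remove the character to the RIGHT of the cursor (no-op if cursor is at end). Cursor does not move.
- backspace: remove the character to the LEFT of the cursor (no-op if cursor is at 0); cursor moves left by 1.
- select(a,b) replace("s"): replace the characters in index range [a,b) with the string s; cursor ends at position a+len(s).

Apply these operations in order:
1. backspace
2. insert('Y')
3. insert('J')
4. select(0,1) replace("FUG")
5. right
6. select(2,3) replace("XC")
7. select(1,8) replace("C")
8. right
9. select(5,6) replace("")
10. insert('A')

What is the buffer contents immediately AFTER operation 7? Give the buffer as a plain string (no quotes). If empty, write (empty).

After op 1 (backspace): buf='QWWNCNQ' cursor=0
After op 2 (insert('Y')): buf='YQWWNCNQ' cursor=1
After op 3 (insert('J')): buf='YJQWWNCNQ' cursor=2
After op 4 (select(0,1) replace("FUG")): buf='FUGJQWWNCNQ' cursor=3
After op 5 (right): buf='FUGJQWWNCNQ' cursor=4
After op 6 (select(2,3) replace("XC")): buf='FUXCJQWWNCNQ' cursor=4
After op 7 (select(1,8) replace("C")): buf='FCNCNQ' cursor=2

Answer: FCNCNQ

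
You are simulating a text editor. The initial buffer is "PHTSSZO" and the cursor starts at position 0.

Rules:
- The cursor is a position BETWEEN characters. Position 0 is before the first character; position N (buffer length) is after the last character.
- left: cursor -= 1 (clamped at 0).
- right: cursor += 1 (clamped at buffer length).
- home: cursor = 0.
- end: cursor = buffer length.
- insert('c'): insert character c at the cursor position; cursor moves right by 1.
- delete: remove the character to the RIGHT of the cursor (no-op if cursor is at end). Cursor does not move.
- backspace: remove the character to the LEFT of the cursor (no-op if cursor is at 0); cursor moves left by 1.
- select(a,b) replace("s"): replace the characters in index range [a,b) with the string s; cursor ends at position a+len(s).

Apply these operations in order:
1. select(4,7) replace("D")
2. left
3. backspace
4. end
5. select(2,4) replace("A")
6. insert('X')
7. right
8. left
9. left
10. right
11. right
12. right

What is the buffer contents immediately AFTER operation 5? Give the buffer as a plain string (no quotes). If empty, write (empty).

Answer: PHA

Derivation:
After op 1 (select(4,7) replace("D")): buf='PHTSD' cursor=5
After op 2 (left): buf='PHTSD' cursor=4
After op 3 (backspace): buf='PHTD' cursor=3
After op 4 (end): buf='PHTD' cursor=4
After op 5 (select(2,4) replace("A")): buf='PHA' cursor=3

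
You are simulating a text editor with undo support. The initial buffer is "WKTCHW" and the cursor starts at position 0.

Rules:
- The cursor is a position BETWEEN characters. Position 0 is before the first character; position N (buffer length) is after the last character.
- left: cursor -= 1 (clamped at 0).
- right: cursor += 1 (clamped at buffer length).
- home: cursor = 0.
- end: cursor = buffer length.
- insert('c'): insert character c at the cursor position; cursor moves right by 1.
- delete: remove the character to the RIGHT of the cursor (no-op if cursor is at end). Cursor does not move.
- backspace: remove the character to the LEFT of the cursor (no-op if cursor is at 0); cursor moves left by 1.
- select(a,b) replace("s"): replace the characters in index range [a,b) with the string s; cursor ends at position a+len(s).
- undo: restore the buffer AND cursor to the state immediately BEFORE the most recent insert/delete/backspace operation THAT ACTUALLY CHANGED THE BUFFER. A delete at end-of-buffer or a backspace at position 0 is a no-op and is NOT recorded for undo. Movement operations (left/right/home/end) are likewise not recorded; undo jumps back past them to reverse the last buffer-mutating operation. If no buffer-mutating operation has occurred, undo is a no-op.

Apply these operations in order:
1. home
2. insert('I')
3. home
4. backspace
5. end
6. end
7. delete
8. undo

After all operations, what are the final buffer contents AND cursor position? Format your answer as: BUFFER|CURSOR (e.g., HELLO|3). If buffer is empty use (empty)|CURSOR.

After op 1 (home): buf='WKTCHW' cursor=0
After op 2 (insert('I')): buf='IWKTCHW' cursor=1
After op 3 (home): buf='IWKTCHW' cursor=0
After op 4 (backspace): buf='IWKTCHW' cursor=0
After op 5 (end): buf='IWKTCHW' cursor=7
After op 6 (end): buf='IWKTCHW' cursor=7
After op 7 (delete): buf='IWKTCHW' cursor=7
After op 8 (undo): buf='WKTCHW' cursor=0

Answer: WKTCHW|0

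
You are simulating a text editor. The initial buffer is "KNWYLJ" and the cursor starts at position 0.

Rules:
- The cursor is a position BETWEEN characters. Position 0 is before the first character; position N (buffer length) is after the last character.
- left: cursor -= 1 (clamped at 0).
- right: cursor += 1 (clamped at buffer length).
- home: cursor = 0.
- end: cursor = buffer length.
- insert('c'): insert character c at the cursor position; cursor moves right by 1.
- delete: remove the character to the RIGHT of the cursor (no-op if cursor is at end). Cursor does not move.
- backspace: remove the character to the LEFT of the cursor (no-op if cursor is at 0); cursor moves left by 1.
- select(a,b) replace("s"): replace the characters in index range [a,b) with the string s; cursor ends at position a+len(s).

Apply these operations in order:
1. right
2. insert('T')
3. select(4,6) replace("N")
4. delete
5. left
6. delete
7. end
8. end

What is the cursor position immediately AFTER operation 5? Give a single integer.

After op 1 (right): buf='KNWYLJ' cursor=1
After op 2 (insert('T')): buf='KTNWYLJ' cursor=2
After op 3 (select(4,6) replace("N")): buf='KTNWNJ' cursor=5
After op 4 (delete): buf='KTNWN' cursor=5
After op 5 (left): buf='KTNWN' cursor=4

Answer: 4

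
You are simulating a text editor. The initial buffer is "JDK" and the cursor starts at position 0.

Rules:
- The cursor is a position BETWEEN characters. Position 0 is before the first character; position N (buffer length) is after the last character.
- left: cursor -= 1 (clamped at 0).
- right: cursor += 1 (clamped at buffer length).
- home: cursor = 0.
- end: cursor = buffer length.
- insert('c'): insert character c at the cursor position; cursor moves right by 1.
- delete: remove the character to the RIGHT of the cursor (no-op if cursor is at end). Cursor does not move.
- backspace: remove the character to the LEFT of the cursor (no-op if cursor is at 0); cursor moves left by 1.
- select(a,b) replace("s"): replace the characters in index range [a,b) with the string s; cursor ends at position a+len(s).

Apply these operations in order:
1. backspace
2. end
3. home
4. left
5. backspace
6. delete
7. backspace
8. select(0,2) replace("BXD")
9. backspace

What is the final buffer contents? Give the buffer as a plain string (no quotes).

After op 1 (backspace): buf='JDK' cursor=0
After op 2 (end): buf='JDK' cursor=3
After op 3 (home): buf='JDK' cursor=0
After op 4 (left): buf='JDK' cursor=0
After op 5 (backspace): buf='JDK' cursor=0
After op 6 (delete): buf='DK' cursor=0
After op 7 (backspace): buf='DK' cursor=0
After op 8 (select(0,2) replace("BXD")): buf='BXD' cursor=3
After op 9 (backspace): buf='BX' cursor=2

Answer: BX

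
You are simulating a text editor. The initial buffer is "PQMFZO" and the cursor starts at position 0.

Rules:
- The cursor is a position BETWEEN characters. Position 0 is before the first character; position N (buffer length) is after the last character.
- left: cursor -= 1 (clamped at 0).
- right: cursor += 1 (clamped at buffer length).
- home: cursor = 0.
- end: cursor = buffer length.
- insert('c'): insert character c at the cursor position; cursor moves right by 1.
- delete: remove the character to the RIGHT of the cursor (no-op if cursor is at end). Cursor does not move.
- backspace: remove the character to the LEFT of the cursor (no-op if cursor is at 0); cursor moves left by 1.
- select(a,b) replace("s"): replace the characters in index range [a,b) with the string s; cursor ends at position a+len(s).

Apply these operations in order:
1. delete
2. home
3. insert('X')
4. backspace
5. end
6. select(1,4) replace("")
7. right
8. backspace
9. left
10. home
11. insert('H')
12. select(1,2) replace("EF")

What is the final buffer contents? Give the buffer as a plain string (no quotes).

After op 1 (delete): buf='QMFZO' cursor=0
After op 2 (home): buf='QMFZO' cursor=0
After op 3 (insert('X')): buf='XQMFZO' cursor=1
After op 4 (backspace): buf='QMFZO' cursor=0
After op 5 (end): buf='QMFZO' cursor=5
After op 6 (select(1,4) replace("")): buf='QO' cursor=1
After op 7 (right): buf='QO' cursor=2
After op 8 (backspace): buf='Q' cursor=1
After op 9 (left): buf='Q' cursor=0
After op 10 (home): buf='Q' cursor=0
After op 11 (insert('H')): buf='HQ' cursor=1
After op 12 (select(1,2) replace("EF")): buf='HEF' cursor=3

Answer: HEF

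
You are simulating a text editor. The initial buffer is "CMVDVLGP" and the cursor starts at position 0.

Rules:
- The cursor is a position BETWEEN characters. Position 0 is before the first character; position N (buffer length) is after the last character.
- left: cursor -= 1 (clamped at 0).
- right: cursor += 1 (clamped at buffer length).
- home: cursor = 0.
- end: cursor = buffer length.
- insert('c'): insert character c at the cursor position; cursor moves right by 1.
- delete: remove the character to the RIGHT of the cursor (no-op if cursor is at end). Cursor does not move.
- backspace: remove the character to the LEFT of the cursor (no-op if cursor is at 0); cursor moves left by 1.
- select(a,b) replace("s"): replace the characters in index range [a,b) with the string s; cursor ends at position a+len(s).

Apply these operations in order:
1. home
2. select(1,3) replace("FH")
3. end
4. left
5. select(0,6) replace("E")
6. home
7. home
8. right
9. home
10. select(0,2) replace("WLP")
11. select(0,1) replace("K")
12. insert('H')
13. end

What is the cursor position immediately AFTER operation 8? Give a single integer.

After op 1 (home): buf='CMVDVLGP' cursor=0
After op 2 (select(1,3) replace("FH")): buf='CFHDVLGP' cursor=3
After op 3 (end): buf='CFHDVLGP' cursor=8
After op 4 (left): buf='CFHDVLGP' cursor=7
After op 5 (select(0,6) replace("E")): buf='EGP' cursor=1
After op 6 (home): buf='EGP' cursor=0
After op 7 (home): buf='EGP' cursor=0
After op 8 (right): buf='EGP' cursor=1

Answer: 1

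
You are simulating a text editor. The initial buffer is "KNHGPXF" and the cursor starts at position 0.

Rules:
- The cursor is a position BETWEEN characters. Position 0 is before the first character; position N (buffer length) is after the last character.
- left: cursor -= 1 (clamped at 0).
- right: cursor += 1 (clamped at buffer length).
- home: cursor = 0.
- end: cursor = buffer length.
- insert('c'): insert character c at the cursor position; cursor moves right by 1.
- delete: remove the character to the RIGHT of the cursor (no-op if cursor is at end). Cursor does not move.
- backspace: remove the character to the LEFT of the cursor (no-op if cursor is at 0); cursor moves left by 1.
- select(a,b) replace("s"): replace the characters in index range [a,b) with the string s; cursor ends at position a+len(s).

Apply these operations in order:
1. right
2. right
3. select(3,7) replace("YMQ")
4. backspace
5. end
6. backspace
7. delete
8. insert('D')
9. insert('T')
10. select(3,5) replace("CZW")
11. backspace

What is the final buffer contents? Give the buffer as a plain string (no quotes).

Answer: KNHCZT

Derivation:
After op 1 (right): buf='KNHGPXF' cursor=1
After op 2 (right): buf='KNHGPXF' cursor=2
After op 3 (select(3,7) replace("YMQ")): buf='KNHYMQ' cursor=6
After op 4 (backspace): buf='KNHYM' cursor=5
After op 5 (end): buf='KNHYM' cursor=5
After op 6 (backspace): buf='KNHY' cursor=4
After op 7 (delete): buf='KNHY' cursor=4
After op 8 (insert('D')): buf='KNHYD' cursor=5
After op 9 (insert('T')): buf='KNHYDT' cursor=6
After op 10 (select(3,5) replace("CZW")): buf='KNHCZWT' cursor=6
After op 11 (backspace): buf='KNHCZT' cursor=5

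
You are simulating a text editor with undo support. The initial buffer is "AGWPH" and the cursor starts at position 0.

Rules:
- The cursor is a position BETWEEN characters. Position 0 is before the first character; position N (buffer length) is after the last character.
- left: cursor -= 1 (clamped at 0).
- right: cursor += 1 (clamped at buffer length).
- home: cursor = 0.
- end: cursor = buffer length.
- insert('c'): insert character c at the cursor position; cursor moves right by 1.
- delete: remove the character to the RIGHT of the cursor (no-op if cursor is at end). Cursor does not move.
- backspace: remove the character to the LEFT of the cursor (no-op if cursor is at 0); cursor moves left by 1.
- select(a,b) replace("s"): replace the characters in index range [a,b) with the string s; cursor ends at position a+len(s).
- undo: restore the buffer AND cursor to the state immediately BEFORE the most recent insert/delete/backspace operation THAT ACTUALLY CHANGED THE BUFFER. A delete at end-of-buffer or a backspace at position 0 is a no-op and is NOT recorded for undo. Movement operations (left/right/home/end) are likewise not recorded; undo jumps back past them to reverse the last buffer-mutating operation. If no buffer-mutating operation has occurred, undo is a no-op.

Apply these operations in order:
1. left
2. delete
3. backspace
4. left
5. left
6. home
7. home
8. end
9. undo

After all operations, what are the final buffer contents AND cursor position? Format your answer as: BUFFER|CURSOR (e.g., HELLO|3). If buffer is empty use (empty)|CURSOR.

Answer: AGWPH|0

Derivation:
After op 1 (left): buf='AGWPH' cursor=0
After op 2 (delete): buf='GWPH' cursor=0
After op 3 (backspace): buf='GWPH' cursor=0
After op 4 (left): buf='GWPH' cursor=0
After op 5 (left): buf='GWPH' cursor=0
After op 6 (home): buf='GWPH' cursor=0
After op 7 (home): buf='GWPH' cursor=0
After op 8 (end): buf='GWPH' cursor=4
After op 9 (undo): buf='AGWPH' cursor=0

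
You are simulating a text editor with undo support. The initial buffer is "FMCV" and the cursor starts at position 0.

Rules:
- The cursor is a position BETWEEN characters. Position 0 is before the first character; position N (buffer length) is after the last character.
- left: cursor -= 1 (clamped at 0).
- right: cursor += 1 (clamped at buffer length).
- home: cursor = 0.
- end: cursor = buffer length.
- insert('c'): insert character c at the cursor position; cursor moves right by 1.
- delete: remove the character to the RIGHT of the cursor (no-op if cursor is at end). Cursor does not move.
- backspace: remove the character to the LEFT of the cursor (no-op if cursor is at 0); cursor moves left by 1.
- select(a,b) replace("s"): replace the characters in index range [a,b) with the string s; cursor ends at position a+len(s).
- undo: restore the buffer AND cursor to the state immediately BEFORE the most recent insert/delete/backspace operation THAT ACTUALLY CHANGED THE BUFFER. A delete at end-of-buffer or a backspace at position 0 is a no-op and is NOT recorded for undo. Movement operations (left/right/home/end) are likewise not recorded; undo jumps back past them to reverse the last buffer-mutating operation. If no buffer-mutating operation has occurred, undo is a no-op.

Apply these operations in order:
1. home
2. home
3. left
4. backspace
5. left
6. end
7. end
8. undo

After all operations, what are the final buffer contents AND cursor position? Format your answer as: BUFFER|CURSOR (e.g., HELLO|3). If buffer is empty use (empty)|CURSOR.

After op 1 (home): buf='FMCV' cursor=0
After op 2 (home): buf='FMCV' cursor=0
After op 3 (left): buf='FMCV' cursor=0
After op 4 (backspace): buf='FMCV' cursor=0
After op 5 (left): buf='FMCV' cursor=0
After op 6 (end): buf='FMCV' cursor=4
After op 7 (end): buf='FMCV' cursor=4
After op 8 (undo): buf='FMCV' cursor=4

Answer: FMCV|4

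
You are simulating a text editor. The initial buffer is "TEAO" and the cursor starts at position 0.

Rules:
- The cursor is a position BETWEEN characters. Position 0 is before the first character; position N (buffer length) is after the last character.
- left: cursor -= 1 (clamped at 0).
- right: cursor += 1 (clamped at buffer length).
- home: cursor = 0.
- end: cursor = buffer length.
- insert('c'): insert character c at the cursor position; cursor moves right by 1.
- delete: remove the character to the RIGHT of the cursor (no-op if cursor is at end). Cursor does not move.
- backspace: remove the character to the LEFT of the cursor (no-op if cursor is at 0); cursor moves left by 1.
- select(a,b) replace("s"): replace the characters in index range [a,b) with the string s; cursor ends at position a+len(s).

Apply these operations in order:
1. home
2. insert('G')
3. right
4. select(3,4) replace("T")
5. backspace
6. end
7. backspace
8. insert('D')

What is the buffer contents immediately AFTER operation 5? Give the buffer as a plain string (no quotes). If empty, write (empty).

After op 1 (home): buf='TEAO' cursor=0
After op 2 (insert('G')): buf='GTEAO' cursor=1
After op 3 (right): buf='GTEAO' cursor=2
After op 4 (select(3,4) replace("T")): buf='GTETO' cursor=4
After op 5 (backspace): buf='GTEO' cursor=3

Answer: GTEO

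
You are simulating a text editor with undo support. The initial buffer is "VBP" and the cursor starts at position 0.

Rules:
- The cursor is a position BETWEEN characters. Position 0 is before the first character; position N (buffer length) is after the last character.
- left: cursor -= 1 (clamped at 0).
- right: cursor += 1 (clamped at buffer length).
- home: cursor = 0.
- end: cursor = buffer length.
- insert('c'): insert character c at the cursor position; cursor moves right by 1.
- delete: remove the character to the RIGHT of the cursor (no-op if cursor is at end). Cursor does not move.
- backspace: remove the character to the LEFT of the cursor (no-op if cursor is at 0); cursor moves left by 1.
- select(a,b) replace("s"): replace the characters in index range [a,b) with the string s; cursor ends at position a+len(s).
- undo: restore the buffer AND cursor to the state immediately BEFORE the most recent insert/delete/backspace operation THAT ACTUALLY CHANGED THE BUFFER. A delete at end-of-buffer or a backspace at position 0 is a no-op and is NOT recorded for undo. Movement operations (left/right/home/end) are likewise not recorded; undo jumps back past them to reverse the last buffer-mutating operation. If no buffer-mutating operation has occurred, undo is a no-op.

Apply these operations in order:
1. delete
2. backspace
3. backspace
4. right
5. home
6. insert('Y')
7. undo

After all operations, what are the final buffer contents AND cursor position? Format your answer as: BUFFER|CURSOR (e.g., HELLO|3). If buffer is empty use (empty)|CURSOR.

After op 1 (delete): buf='BP' cursor=0
After op 2 (backspace): buf='BP' cursor=0
After op 3 (backspace): buf='BP' cursor=0
After op 4 (right): buf='BP' cursor=1
After op 5 (home): buf='BP' cursor=0
After op 6 (insert('Y')): buf='YBP' cursor=1
After op 7 (undo): buf='BP' cursor=0

Answer: BP|0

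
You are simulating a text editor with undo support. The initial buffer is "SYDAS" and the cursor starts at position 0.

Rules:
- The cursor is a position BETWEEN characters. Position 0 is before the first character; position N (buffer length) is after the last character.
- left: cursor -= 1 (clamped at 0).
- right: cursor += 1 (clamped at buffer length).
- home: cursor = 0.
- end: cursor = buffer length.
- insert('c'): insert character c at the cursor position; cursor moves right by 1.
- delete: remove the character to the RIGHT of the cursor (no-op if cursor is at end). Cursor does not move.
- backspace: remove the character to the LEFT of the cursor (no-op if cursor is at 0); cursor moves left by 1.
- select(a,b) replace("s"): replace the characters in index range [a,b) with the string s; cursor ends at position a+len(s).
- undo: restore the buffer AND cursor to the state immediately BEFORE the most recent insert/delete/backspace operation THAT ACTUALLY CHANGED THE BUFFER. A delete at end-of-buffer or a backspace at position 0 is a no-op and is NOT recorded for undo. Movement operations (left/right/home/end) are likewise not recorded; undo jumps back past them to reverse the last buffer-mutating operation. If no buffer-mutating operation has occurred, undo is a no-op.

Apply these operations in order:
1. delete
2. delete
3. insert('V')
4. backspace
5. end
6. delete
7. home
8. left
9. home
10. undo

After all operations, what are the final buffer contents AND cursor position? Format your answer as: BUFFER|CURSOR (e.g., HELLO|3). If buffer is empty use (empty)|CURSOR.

Answer: VDAS|1

Derivation:
After op 1 (delete): buf='YDAS' cursor=0
After op 2 (delete): buf='DAS' cursor=0
After op 3 (insert('V')): buf='VDAS' cursor=1
After op 4 (backspace): buf='DAS' cursor=0
After op 5 (end): buf='DAS' cursor=3
After op 6 (delete): buf='DAS' cursor=3
After op 7 (home): buf='DAS' cursor=0
After op 8 (left): buf='DAS' cursor=0
After op 9 (home): buf='DAS' cursor=0
After op 10 (undo): buf='VDAS' cursor=1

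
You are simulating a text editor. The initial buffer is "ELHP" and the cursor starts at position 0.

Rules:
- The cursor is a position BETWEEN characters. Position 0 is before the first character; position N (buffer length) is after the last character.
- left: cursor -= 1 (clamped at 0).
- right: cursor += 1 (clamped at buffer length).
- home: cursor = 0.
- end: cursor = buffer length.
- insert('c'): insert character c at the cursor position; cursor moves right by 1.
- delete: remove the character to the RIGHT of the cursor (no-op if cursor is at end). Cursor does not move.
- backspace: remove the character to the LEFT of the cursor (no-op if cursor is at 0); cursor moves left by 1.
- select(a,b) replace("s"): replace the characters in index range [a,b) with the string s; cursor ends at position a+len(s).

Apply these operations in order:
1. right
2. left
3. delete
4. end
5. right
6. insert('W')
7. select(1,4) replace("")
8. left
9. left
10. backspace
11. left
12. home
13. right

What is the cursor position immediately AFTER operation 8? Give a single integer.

Answer: 0

Derivation:
After op 1 (right): buf='ELHP' cursor=1
After op 2 (left): buf='ELHP' cursor=0
After op 3 (delete): buf='LHP' cursor=0
After op 4 (end): buf='LHP' cursor=3
After op 5 (right): buf='LHP' cursor=3
After op 6 (insert('W')): buf='LHPW' cursor=4
After op 7 (select(1,4) replace("")): buf='L' cursor=1
After op 8 (left): buf='L' cursor=0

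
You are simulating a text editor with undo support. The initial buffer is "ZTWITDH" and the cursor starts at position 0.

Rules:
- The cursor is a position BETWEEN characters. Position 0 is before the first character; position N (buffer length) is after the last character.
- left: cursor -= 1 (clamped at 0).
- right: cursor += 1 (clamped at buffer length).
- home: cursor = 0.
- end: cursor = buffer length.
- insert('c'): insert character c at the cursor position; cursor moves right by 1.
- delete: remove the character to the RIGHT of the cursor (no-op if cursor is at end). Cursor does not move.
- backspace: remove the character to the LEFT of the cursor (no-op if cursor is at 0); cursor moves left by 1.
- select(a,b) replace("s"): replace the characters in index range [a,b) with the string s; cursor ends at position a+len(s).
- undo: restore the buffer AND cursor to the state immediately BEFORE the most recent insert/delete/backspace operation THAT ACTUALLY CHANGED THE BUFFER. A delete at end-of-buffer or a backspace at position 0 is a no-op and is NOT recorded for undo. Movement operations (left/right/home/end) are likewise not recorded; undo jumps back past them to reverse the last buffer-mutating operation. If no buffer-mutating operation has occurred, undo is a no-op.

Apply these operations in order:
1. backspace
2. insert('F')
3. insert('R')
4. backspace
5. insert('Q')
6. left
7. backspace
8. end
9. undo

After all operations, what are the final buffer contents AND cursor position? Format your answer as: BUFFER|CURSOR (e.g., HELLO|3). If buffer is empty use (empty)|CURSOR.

Answer: FQZTWITDH|1

Derivation:
After op 1 (backspace): buf='ZTWITDH' cursor=0
After op 2 (insert('F')): buf='FZTWITDH' cursor=1
After op 3 (insert('R')): buf='FRZTWITDH' cursor=2
After op 4 (backspace): buf='FZTWITDH' cursor=1
After op 5 (insert('Q')): buf='FQZTWITDH' cursor=2
After op 6 (left): buf='FQZTWITDH' cursor=1
After op 7 (backspace): buf='QZTWITDH' cursor=0
After op 8 (end): buf='QZTWITDH' cursor=8
After op 9 (undo): buf='FQZTWITDH' cursor=1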